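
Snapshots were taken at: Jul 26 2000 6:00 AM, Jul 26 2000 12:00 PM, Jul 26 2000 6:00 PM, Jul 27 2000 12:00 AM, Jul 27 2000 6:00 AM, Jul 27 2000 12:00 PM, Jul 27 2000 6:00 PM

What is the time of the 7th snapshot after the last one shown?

Gaps: 6, 6, 6, 6, 6, 6 hours — each event is 6 hours after the previous one.
Jul 27 2000 6:00 PM + 6 h = Jul 28 2000 12:00 AM.
Jul 28 2000 12:00 AM + 6 h = Jul 28 2000 6:00 AM.
Jul 28 2000 6:00 AM + 6 h = Jul 28 2000 12:00 PM.
Jul 28 2000 12:00 PM + 6 h = Jul 28 2000 6:00 PM.
Jul 28 2000 6:00 PM + 6 h = Jul 29 2000 12:00 AM.
Jul 29 2000 12:00 AM + 6 h = Jul 29 2000 6:00 AM.
Jul 29 2000 6:00 AM + 6 h = Jul 29 2000 12:00 PM.

Jul 29 2000 12:00 PM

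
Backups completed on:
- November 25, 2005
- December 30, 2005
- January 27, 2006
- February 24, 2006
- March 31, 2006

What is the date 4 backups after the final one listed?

July 28, 2006

Every date is a Friday; gaps 35, 28, 28, 35 days.
Each is the last Friday of its month (at least one falls on the 29th or later, ruling out '4th Friday').
Last Friday of April 2006: April 28, 2006.
Last Friday of May 2006: May 26, 2006.
June 2006 ends with Friday June 30, 2006.
July 2006 ends with Friday July 28, 2006.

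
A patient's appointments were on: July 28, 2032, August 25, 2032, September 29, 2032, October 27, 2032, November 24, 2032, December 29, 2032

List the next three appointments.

January 26, 2033; February 23, 2033; March 30, 2033

These are Wednesdays with 28, 35, 28, 28, 35-day gaps.
Each is the final Wednesday of its month — September 29, 2032 is past the 28th, so '4th Wednesday' doesn't fit.
Last Wednesday of January 2033: January 26, 2033.
February 2033 ends with Wednesday February 23, 2033.
Last Wednesday of March 2033: March 30, 2033.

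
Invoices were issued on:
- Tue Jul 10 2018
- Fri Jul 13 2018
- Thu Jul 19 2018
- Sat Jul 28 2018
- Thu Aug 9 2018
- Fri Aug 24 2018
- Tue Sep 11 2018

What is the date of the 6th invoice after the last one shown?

Fri Mar 1 2019

Gaps: 3, 6, 9, 12, 15, 18 days — each gap is 3 larger than the previous one.
Next gap: 21 days. Tue Sep 11 2018 + 21 days = Tue Oct 2 2018.
Next gap: 24 days. Tue Oct 2 2018 + 24 days = Fri Oct 26 2018.
Next gap: 27 days. Fri Oct 26 2018 + 27 days = Thu Nov 22 2018.
Next gap: 30 days. Thu Nov 22 2018 + 30 days = Sat Dec 22 2018.
Next gap: 33 days. Sat Dec 22 2018 + 33 days = Thu Jan 24 2019.
Next gap: 36 days. Thu Jan 24 2019 + 36 days = Fri Mar 1 2019.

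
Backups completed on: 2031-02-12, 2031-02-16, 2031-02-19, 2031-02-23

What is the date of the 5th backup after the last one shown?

2031-03-12

The gap pattern 4, 3, 4 repeats every 2 events.
These are the Wednesdays and Sundays of each week.
Next Wednesday: 2031-02-26.
The following Sunday is 2031-03-02.
The following Wednesday is 2031-03-05.
The following Sunday is 2031-03-09.
Next Wednesday: 2031-03-12.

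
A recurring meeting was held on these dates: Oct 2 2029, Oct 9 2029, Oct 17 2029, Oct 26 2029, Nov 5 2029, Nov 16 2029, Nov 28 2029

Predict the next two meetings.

Gaps: 7, 8, 9, 10, 11, 12 days — each gap is 1 larger than the previous one.
Next gap: 13 days. Nov 28 2029 + 13 days = Dec 11 2029.
Next gap: 14 days. Dec 11 2029 + 14 days = Dec 25 2029.

Dec 11 2029, Dec 25 2029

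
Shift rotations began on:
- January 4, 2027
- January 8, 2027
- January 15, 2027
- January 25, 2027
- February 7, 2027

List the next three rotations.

February 23, 2027; March 14, 2027; April 5, 2027

The spacing grows by 3 each time: 4, 7, 10, 13 days.
Next gap: 16 days. February 7, 2027 + 16 days = February 23, 2027.
Next gap: 19 days. February 23, 2027 + 19 days = March 14, 2027.
Next gap: 22 days. March 14, 2027 + 22 days = April 5, 2027.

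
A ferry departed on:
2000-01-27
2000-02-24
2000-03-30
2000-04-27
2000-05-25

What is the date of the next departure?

Every date is a Thursday; gaps 28, 35, 28, 28 days.
Each is the last Thursday of its month (at least one falls on the 29th or later, ruling out '4th Thursday').
June 2000 ends with Thursday 2000-06-29.

2000-06-29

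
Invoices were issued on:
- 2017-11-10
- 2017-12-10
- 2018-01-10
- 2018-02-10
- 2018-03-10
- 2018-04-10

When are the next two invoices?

2018-05-10, 2018-06-10

The day-of-month is always 10 (30, 31, 31, 28, 31 days between events).
So this recurs on the 10th of each month.
May 2018: 2018-05-10.
Next: June 2018 → 2018-06-10.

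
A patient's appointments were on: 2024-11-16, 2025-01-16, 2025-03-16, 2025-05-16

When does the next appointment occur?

2025-07-16

The day-of-month is always 16 (61, 59, 61 days between events).
So this recurs on the 16th of every 2 months.
Next: July 2025 → 2025-07-16.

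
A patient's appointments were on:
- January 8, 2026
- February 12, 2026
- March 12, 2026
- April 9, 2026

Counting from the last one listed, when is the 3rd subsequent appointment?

July 9, 2026

These are Thursdays at 28- or 35-day spacing (35, 28, 28).
The pattern: 2nd Thursday of the month.
2nd Thursday of May 2026: May 14, 2026.
June 2026 — 2nd Thursday is June 11, 2026.
2nd Thursday of July 2026: July 9, 2026.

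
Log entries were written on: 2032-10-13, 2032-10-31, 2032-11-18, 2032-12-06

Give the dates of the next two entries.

Gaps between consecutive events: 18, 18, 18 days — a constant 18-day interval.
2032-12-06 + 18 days = 2032-12-24.
2032-12-24 + 18 days = 2033-01-11.

2032-12-24, 2033-01-11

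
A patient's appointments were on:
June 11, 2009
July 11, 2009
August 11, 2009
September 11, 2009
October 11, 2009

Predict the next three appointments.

November 11, 2009; December 11, 2009; January 11, 2010

Gaps: 30, 31, 31, 30 days — not constant. Every event is on the 11th of the month.
Pattern: the 11th of each month.
Next: November 2009 → November 11, 2009.
Next: December 2009 → December 11, 2009.
Next: January 2010 → January 11, 2010.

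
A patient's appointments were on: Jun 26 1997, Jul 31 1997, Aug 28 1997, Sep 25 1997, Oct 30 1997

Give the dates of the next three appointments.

All Thursdays; the gaps (35, 28, 28, 35) vary with month length.
This is the last Thursday of each month.
Last Thursday of November 1997: Nov 27 1997.
Last Thursday of December 1997: Dec 25 1997.
Last Thursday of January 1998: Jan 29 1998.

Nov 27 1997, Dec 25 1997, Jan 29 1998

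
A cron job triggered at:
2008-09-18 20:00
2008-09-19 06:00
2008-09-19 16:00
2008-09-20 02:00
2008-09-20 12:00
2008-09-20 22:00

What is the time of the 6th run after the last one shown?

2008-09-23 10:00

The interval is a steady 10 hours (10, 10, 10, 10, 10).
2008-09-20 22:00 + 10 h = 2008-09-21 08:00.
2008-09-21 08:00 + 10 h = 2008-09-21 18:00.
2008-09-21 18:00 + 10 h = 2008-09-22 04:00.
2008-09-22 04:00 + 10 h = 2008-09-22 14:00.
2008-09-22 14:00 + 10 h = 2008-09-23 00:00.
2008-09-23 00:00 + 10 h = 2008-09-23 10:00.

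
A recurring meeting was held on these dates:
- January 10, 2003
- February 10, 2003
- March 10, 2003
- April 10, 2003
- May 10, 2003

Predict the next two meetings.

June 10, 2003; July 10, 2003

The day-of-month is always 10 (31, 28, 31, 30 days between events).
So this recurs on the 10th of each month.
Next: June 2003 → June 10, 2003.
July 2003: July 10, 2003.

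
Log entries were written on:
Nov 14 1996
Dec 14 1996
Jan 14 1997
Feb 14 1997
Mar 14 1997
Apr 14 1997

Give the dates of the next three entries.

May 14 1997, Jun 14 1997, Jul 14 1997

The day-of-month is always 14 (30, 31, 31, 28, 31 days between events).
So this recurs on the 14th of each month.
Next: May 1997 → May 14 1997.
June 1997: Jun 14 1997.
Next: July 1997 → Jul 14 1997.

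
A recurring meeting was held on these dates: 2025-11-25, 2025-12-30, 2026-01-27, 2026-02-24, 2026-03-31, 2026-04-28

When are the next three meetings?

2026-05-26, 2026-06-30, 2026-07-28

These are Tuesdays with 35, 28, 28, 35, 28-day gaps.
Each is the final Tuesday of its month — 2025-12-30 is past the 28th, so '4th Tuesday' doesn't fit.
May 2026 ends with Tuesday 2026-05-26.
Last Tuesday of June 2026: 2026-06-30.
Last Tuesday of July 2026: 2026-07-28.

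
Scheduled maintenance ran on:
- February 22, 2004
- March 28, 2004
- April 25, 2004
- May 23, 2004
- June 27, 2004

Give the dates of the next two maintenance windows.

July 25, 2004; August 22, 2004

Gaps: 35, 28, 28, 35 days — a mix of 28 and 35. Every date is a Sunday.
Each is the 4th Sunday of its month.
4th Sunday of July 2004: July 25, 2004.
August 2004 — 4th Sunday is August 22, 2004.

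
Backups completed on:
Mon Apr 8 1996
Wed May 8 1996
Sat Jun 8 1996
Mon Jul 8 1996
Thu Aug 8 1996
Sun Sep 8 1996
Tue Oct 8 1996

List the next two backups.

The day-of-month is always 8 (30, 31, 30, 31, 31, 30 days between events).
So this recurs on the 8th of each month.
November 1996: Fri Nov 8 1996.
Next: December 1996 → Sun Dec 8 1996.

Fri Nov 8 1996, Sun Dec 8 1996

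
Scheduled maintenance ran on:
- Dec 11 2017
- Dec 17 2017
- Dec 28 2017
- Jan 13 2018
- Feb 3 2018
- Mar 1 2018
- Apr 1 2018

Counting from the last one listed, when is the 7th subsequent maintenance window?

Mar 24 2019

The spacing grows by 5 each time: 6, 11, 16, 21, 26, 31 days.
Next gap: 36 days. Apr 1 2018 + 36 days = May 7 2018.
Next gap: 41 days. May 7 2018 + 41 days = Jun 17 2018.
Next gap: 46 days. Jun 17 2018 + 46 days = Aug 2 2018.
Next gap: 51 days. Aug 2 2018 + 51 days = Sep 22 2018.
Next gap: 56 days. Sep 22 2018 + 56 days = Nov 17 2018.
Next gap: 61 days. Nov 17 2018 + 61 days = Jan 17 2019.
Next gap: 66 days. Jan 17 2019 + 66 days = Mar 24 2019.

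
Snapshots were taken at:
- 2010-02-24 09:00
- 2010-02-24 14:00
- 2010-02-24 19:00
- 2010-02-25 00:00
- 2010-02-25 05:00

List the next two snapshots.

The interval is a steady 5 hours (5, 5, 5, 5).
2010-02-25 05:00 + 5 h = 2010-02-25 10:00.
2010-02-25 10:00 + 5 h = 2010-02-25 15:00.

2010-02-25 10:00, 2010-02-25 15:00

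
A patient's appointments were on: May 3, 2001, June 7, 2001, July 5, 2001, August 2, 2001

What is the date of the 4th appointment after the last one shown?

December 6, 2001

All dates are Thursdays, 35, 28, 28 days apart.
Specifically, the 1st Thursday of each month.
1st Thursday of September 2001: September 6, 2001.
1st Thursday of October 2001: October 4, 2001.
November 2001 — 1st Thursday is November 1, 2001.
December 2001 — 1st Thursday is December 6, 2001.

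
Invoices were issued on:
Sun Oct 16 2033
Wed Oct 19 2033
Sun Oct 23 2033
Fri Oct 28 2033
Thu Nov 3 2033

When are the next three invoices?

The spacing grows by 1 each time: 3, 4, 5, 6 days.
Next gap: 7 days. Thu Nov 3 2033 + 7 days = Thu Nov 10 2033.
Next gap: 8 days. Thu Nov 10 2033 + 8 days = Fri Nov 18 2033.
Next gap: 9 days. Fri Nov 18 2033 + 9 days = Sun Nov 27 2033.

Thu Nov 10 2033, Fri Nov 18 2033, Sun Nov 27 2033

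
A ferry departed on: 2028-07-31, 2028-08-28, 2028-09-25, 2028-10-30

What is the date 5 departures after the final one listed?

2029-03-26

Every date is a Monday; gaps 28, 28, 35 days.
Each is the last Monday of its month (at least one falls on the 29th or later, ruling out '4th Monday').
Last Monday of November 2028: 2028-11-27.
Last Monday of December 2028: 2028-12-25.
January 2029 ends with Monday 2029-01-29.
February 2029 ends with Monday 2029-02-26.
Last Monday of March 2029: 2029-03-26.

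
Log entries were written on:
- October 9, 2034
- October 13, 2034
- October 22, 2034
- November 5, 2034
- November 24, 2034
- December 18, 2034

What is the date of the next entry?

January 16, 2035

Intervals are 4, 9, 14, 19, 24 days — an arithmetic progression with common difference 5.
Next gap: 29 days. December 18, 2034 + 29 days = January 16, 2035.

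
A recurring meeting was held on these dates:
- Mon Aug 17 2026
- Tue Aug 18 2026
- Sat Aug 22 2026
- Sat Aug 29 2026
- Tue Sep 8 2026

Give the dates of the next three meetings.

Mon Sep 21 2026, Wed Oct 7 2026, Mon Oct 26 2026

The spacing grows by 3 each time: 1, 4, 7, 10 days.
Next gap: 13 days. Tue Sep 8 2026 + 13 days = Mon Sep 21 2026.
Next gap: 16 days. Mon Sep 21 2026 + 16 days = Wed Oct 7 2026.
Next gap: 19 days. Wed Oct 7 2026 + 19 days = Mon Oct 26 2026.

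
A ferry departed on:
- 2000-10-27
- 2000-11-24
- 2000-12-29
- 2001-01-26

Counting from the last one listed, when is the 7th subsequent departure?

2001-08-31

These are Fridays with 28, 35, 28-day gaps.
Each is the final Friday of its month — 2000-12-29 is past the 28th, so '4th Friday' doesn't fit.
February 2001 ends with Friday 2001-02-23.
March 2001 ends with Friday 2001-03-30.
Last Friday of April 2001: 2001-04-27.
May 2001 ends with Friday 2001-05-25.
June 2001 ends with Friday 2001-06-29.
July 2001 ends with Friday 2001-07-27.
Last Friday of August 2001: 2001-08-31.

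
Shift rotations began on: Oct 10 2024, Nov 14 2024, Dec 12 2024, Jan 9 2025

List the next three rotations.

These are Thursdays at 28- or 35-day spacing (35, 28, 28).
The pattern: 2nd Thursday of the month.
2nd Thursday of February 2025: Feb 13 2025.
March 2025 — 2nd Thursday is Mar 13 2025.
April 2025 — 2nd Thursday is Apr 10 2025.

Feb 13 2025, Mar 13 2025, Apr 10 2025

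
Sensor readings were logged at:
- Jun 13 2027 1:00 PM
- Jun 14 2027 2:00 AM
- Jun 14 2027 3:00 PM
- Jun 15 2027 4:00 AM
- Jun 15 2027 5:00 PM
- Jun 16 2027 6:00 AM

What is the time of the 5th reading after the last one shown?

Jun 18 2027 11:00 PM

Spacing: 13, 13, 13, 13, 13 h — constant 13 h.
Jun 16 2027 6:00 AM + 13 h = Jun 16 2027 7:00 PM.
Jun 16 2027 7:00 PM + 13 h = Jun 17 2027 8:00 AM.
Jun 17 2027 8:00 AM + 13 h = Jun 17 2027 9:00 PM.
Jun 17 2027 9:00 PM + 13 h = Jun 18 2027 10:00 AM.
Jun 18 2027 10:00 AM + 13 h = Jun 18 2027 11:00 PM.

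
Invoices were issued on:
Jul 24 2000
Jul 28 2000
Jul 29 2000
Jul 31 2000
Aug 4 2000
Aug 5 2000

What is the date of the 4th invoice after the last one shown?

Aug 14 2000

Every event lands on a Monday or Friday or Saturday (gaps cycle 4, 1, 2, 4, 1).
So the schedule is: every Monday, Friday and Saturday.
The following Monday is Aug 7 2000.
Next Friday: Aug 11 2000.
The following Saturday is Aug 12 2000.
Next Monday: Aug 14 2000.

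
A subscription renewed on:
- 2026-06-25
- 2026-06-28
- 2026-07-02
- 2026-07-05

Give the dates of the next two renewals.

2026-07-09, 2026-07-12

The gap pattern 3, 4, 3 repeats every 2 events.
These are the Thursdays and Sundays of each week.
Next Thursday: 2026-07-09.
The following Sunday is 2026-07-12.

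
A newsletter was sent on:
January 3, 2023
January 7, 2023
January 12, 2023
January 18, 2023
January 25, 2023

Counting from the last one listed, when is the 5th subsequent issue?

Intervals are 4, 5, 6, 7 days — an arithmetic progression with common difference 1.
Next gap: 8 days. January 25, 2023 + 8 days = February 2, 2023.
Next gap: 9 days. February 2, 2023 + 9 days = February 11, 2023.
Next gap: 10 days. February 11, 2023 + 10 days = February 21, 2023.
Next gap: 11 days. February 21, 2023 + 11 days = March 4, 2023.
Next gap: 12 days. March 4, 2023 + 12 days = March 16, 2023.

March 16, 2023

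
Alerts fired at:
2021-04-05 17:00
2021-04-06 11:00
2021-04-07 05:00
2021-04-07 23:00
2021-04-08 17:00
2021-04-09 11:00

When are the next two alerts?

2021-04-10 05:00, 2021-04-10 23:00

The interval is a steady 18 hours (18, 18, 18, 18, 18).
2021-04-09 11:00 + 18 h = 2021-04-10 05:00.
2021-04-10 05:00 + 18 h = 2021-04-10 23:00.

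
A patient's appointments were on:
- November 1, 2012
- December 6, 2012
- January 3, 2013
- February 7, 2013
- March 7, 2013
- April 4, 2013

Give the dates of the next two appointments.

May 2, 2013; June 6, 2013

These are Thursdays at 28- or 35-day spacing (35, 28, 35, 28, 28).
The pattern: 1st Thursday of the month.
1st Thursday of May 2013: May 2, 2013.
June 2013 — 1st Thursday is June 6, 2013.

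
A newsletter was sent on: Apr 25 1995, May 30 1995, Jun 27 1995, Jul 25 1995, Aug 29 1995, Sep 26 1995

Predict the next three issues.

Oct 31 1995, Nov 28 1995, Dec 26 1995

All Tuesdays; the gaps (35, 28, 28, 35, 28) vary with month length.
This is the last Tuesday of each month.
October 1995 ends with Tuesday Oct 31 1995.
Last Tuesday of November 1995: Nov 28 1995.
Last Tuesday of December 1995: Dec 26 1995.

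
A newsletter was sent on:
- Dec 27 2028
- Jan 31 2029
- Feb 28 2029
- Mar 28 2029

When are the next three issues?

All Wednesdays; the gaps (35, 28, 28) vary with month length.
This is the last Wednesday of each month.
Last Wednesday of April 2029: Apr 25 2029.
Last Wednesday of May 2029: May 30 2029.
June 2029 ends with Wednesday Jun 27 2029.

Apr 25 2029, May 30 2029, Jun 27 2029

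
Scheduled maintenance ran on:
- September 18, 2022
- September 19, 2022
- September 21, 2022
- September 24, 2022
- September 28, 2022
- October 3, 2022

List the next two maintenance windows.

October 9, 2022; October 16, 2022

Intervals are 1, 2, 3, 4, 5 days — an arithmetic progression with common difference 1.
Next gap: 6 days. October 3, 2022 + 6 days = October 9, 2022.
Next gap: 7 days. October 9, 2022 + 7 days = October 16, 2022.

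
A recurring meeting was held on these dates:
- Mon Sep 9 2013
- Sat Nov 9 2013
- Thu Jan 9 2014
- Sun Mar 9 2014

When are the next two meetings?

Gaps: 61, 61, 59 days — not constant. Every event is on the 9th of the month.
Pattern: the 9th of every 2 months.
May 2014: Fri May 9 2014.
July 2014: Wed Jul 9 2014.

Fri May 9 2014, Wed Jul 9 2014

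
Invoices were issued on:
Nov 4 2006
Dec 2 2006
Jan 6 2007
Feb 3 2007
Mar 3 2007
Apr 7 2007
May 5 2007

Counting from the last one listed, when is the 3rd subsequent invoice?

Aug 4 2007

Gaps: 28, 35, 28, 28, 35, 28 days — a mix of 28 and 35. Every date is a Saturday.
Each is the 1st Saturday of its month.
June 2007 — 1st Saturday is Jun 2 2007.
1st Saturday of July 2007: Jul 7 2007.
August 2007 — 1st Saturday is Aug 4 2007.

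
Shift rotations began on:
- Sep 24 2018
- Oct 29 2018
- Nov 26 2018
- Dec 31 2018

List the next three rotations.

Every date is a Monday; gaps 35, 28, 35 days.
Each is the last Monday of its month (at least one falls on the 29th or later, ruling out '4th Monday').
Last Monday of January 2019: Jan 28 2019.
February 2019 ends with Monday Feb 25 2019.
March 2019 ends with Monday Mar 25 2019.

Jan 28 2019, Feb 25 2019, Mar 25 2019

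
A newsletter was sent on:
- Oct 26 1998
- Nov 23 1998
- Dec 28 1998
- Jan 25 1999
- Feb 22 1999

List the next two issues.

These are Mondays at 28- or 35-day spacing (28, 35, 28, 28).
The pattern: 4th Monday of the month.
March 1999 — 4th Monday is Mar 22 1999.
4th Monday of April 1999: Apr 26 1999.

Mar 22 1999, Apr 26 1999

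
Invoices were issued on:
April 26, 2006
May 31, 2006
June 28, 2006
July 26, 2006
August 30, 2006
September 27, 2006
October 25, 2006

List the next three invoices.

Every date is a Wednesday; gaps 35, 28, 28, 35, 28, 28 days.
Each is the last Wednesday of its month (at least one falls on the 29th or later, ruling out '4th Wednesday').
Last Wednesday of November 2006: November 29, 2006.
Last Wednesday of December 2006: December 27, 2006.
January 2007 ends with Wednesday January 31, 2007.

November 29, 2006; December 27, 2006; January 31, 2007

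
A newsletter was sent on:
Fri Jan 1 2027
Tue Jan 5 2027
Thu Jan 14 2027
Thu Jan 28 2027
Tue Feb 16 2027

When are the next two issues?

Fri Mar 12 2027, Sat Apr 10 2027

The spacing grows by 5 each time: 4, 9, 14, 19 days.
Next gap: 24 days. Tue Feb 16 2027 + 24 days = Fri Mar 12 2027.
Next gap: 29 days. Fri Mar 12 2027 + 29 days = Sat Apr 10 2027.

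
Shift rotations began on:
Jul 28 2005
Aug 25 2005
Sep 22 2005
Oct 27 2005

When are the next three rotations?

These are Thursdays at 28- or 35-day spacing (28, 28, 35).
The pattern: 4th Thursday of the month.
4th Thursday of November 2005: Nov 24 2005.
4th Thursday of December 2005: Dec 22 2005.
4th Thursday of January 2006: Jan 26 2006.

Nov 24 2005, Dec 22 2005, Jan 26 2006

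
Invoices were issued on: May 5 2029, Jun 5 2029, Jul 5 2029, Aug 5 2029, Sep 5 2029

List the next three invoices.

Oct 5 2029, Nov 5 2029, Dec 5 2029

Gaps: 31, 30, 31, 31 days — not constant. Every event is on the 5th of the month.
Pattern: the 5th of each month.
October 2029: Oct 5 2029.
November 2029: Nov 5 2029.
Next: December 2029 → Dec 5 2029.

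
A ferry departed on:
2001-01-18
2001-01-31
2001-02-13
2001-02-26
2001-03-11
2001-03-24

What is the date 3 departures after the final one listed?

Gaps between consecutive events: 13, 13, 13, 13, 13 days — a constant 13-day interval.
2001-03-24 + 13 days = 2001-04-06.
2001-04-06 + 13 days = 2001-04-19.
2001-04-19 + 13 days = 2001-05-02.

2001-05-02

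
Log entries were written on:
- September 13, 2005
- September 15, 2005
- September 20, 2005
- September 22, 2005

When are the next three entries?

September 27, 2005; September 29, 2005; October 4, 2005

The gap pattern 2, 5, 2 repeats every 2 events.
These are the Tuesdays and Thursdays of each week.
The following Tuesday is September 27, 2005.
The following Thursday is September 29, 2005.
Next Tuesday: October 4, 2005.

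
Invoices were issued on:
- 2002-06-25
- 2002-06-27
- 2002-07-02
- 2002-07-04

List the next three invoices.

The gap pattern 2, 5, 2 repeats every 2 events.
These are the Tuesdays and Thursdays of each week.
The following Tuesday is 2002-07-09.
Next Thursday: 2002-07-11.
Next Tuesday: 2002-07-16.

2002-07-09, 2002-07-11, 2002-07-16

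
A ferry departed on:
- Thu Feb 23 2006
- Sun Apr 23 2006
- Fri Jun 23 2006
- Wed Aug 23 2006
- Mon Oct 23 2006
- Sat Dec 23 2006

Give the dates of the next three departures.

Gaps: 59, 61, 61, 61, 61 days — not constant. Every event is on the 23rd of the month.
Pattern: the 23rd of every 2 months.
February 2007: Fri Feb 23 2007.
Next: April 2007 → Mon Apr 23 2007.
Next: June 2007 → Sat Jun 23 2007.

Fri Feb 23 2007, Mon Apr 23 2007, Sat Jun 23 2007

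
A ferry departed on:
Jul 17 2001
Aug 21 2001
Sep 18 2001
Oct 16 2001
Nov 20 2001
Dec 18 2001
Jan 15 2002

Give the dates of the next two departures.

All dates are Tuesdays, 35, 28, 28, 35, 28, 28 days apart.
Specifically, the 3rd Tuesday of each month.
3rd Tuesday of February 2002: Feb 19 2002.
3rd Tuesday of March 2002: Mar 19 2002.

Feb 19 2002, Mar 19 2002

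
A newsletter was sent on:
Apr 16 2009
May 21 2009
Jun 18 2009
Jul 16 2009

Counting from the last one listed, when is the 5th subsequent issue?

Gaps: 35, 28, 28 days — a mix of 28 and 35. Every date is a Thursday.
Each is the 3rd Thursday of its month.
3rd Thursday of August 2009: Aug 20 2009.
September 2009 — 3rd Thursday is Sep 17 2009.
October 2009 — 3rd Thursday is Oct 15 2009.
November 2009 — 3rd Thursday is Nov 19 2009.
3rd Thursday of December 2009: Dec 17 2009.

Dec 17 2009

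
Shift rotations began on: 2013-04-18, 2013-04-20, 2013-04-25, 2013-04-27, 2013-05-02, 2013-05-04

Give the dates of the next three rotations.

Every event lands on a Thursday or Saturday (gaps cycle 2, 5, 2, 5, 2).
So the schedule is: every Thursday and Saturday.
Next Thursday: 2013-05-09.
Next Saturday: 2013-05-11.
The following Thursday is 2013-05-16.

2013-05-09, 2013-05-11, 2013-05-16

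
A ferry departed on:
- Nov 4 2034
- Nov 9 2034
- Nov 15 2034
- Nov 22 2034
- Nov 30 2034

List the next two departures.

Intervals are 5, 6, 7, 8 days — an arithmetic progression with common difference 1.
Next gap: 9 days. Nov 30 2034 + 9 days = Dec 9 2034.
Next gap: 10 days. Dec 9 2034 + 10 days = Dec 19 2034.

Dec 9 2034, Dec 19 2034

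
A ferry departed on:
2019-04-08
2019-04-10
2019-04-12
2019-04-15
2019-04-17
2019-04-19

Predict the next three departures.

2019-04-22, 2019-04-24, 2019-04-26

The gap pattern 2, 2, 3, 2, 2 repeats every 3 events.
These are the Mondays, Wednesdays and Fridays of each week.
The following Monday is 2019-04-22.
Next Wednesday: 2019-04-24.
Next Friday: 2019-04-26.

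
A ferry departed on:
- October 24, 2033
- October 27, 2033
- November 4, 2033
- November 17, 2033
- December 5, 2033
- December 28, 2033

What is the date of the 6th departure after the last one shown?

August 28, 2034

Gaps: 3, 8, 13, 18, 23 days — each gap is 5 larger than the previous one.
Next gap: 28 days. December 28, 2033 + 28 days = January 25, 2034.
Next gap: 33 days. January 25, 2034 + 33 days = February 27, 2034.
Next gap: 38 days. February 27, 2034 + 38 days = April 6, 2034.
Next gap: 43 days. April 6, 2034 + 43 days = May 19, 2034.
Next gap: 48 days. May 19, 2034 + 48 days = July 6, 2034.
Next gap: 53 days. July 6, 2034 + 53 days = August 28, 2034.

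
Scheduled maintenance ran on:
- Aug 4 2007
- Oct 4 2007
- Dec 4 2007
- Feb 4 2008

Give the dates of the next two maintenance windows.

Apr 4 2008, Jun 4 2008

Gaps: 61, 61, 62 days — not constant. Every event is on the 4th of the month.
Pattern: the 4th of every 2 months.
April 2008: Apr 4 2008.
Next: June 2008 → Jun 4 2008.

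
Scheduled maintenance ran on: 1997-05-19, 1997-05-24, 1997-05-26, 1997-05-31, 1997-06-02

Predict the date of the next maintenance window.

1997-06-07

Gaps: 5, 2, 5, 2 days — not constant, but cyclic with period 2.
The events fall on every Monday and Saturday.
The following Saturday is 1997-06-07.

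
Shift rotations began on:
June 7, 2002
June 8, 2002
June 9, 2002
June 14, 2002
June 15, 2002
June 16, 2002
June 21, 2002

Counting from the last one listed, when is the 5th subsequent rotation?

Every event lands on a Friday or Saturday or Sunday (gaps cycle 1, 1, 5, 1, 1, 5).
So the schedule is: every Friday, Saturday and Sunday.
The following Saturday is June 22, 2002.
The following Sunday is June 23, 2002.
The following Friday is June 28, 2002.
Next Saturday: June 29, 2002.
Next Sunday: June 30, 2002.

June 30, 2002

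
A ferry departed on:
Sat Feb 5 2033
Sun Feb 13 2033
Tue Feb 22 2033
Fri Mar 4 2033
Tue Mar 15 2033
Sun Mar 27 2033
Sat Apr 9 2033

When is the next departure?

The spacing grows by 1 each time: 8, 9, 10, 11, 12, 13 days.
Next gap: 14 days. Sat Apr 9 2033 + 14 days = Sat Apr 23 2033.

Sat Apr 23 2033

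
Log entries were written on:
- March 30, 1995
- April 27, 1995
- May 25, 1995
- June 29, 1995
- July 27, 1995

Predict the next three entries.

August 31, 1995; September 28, 1995; October 26, 1995

Every date is a Thursday; gaps 28, 28, 35, 28 days.
Each is the last Thursday of its month (at least one falls on the 29th or later, ruling out '4th Thursday').
August 1995 ends with Thursday August 31, 1995.
Last Thursday of September 1995: September 28, 1995.
Last Thursday of October 1995: October 26, 1995.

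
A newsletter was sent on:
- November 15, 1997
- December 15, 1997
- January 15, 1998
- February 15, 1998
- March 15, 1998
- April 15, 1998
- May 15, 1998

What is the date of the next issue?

Gaps: 30, 31, 31, 28, 31, 30 days — not constant. Every event is on the 15th of the month.
Pattern: the 15th of each month.
June 1998: June 15, 1998.

June 15, 1998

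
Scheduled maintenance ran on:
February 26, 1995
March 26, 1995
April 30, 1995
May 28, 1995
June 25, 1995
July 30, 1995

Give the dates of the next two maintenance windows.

These are Sundays with 28, 35, 28, 28, 35-day gaps.
Each is the final Sunday of its month — April 30, 1995 is past the 28th, so '4th Sunday' doesn't fit.
Last Sunday of August 1995: August 27, 1995.
Last Sunday of September 1995: September 24, 1995.

August 27, 1995; September 24, 1995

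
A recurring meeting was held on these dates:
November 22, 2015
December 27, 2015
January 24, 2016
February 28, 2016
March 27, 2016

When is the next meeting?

Gaps: 35, 28, 35, 28 days — a mix of 28 and 35. Every date is a Sunday.
Each is the 4th Sunday of its month.
April 2016 — 4th Sunday is April 24, 2016.

April 24, 2016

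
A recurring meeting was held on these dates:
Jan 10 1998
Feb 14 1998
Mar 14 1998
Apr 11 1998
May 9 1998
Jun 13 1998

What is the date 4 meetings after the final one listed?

These are Saturdays at 28- or 35-day spacing (35, 28, 28, 28, 35).
The pattern: 2nd Saturday of the month.
2nd Saturday of July 1998: Jul 11 1998.
2nd Saturday of August 1998: Aug 8 1998.
2nd Saturday of September 1998: Sep 12 1998.
October 1998 — 2nd Saturday is Oct 10 1998.

Oct 10 1998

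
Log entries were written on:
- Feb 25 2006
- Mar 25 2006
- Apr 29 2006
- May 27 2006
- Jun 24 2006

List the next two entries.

Jul 29 2006, Aug 26 2006

All Saturdays; the gaps (28, 35, 28, 28) vary with month length.
This is the last Saturday of each month.
July 2006 ends with Saturday Jul 29 2006.
August 2006 ends with Saturday Aug 26 2006.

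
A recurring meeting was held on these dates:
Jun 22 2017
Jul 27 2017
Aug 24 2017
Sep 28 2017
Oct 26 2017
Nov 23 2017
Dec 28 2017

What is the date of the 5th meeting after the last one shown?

May 24 2018

All dates are Thursdays, 35, 28, 35, 28, 28, 35 days apart.
Specifically, the 4th Thursday of each month.
January 2018 — 4th Thursday is Jan 25 2018.
4th Thursday of February 2018: Feb 22 2018.
4th Thursday of March 2018: Mar 22 2018.
4th Thursday of April 2018: Apr 26 2018.
May 2018 — 4th Thursday is May 24 2018.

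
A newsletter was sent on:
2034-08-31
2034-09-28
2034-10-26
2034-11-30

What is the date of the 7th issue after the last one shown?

2035-06-28

Every date is a Thursday; gaps 28, 28, 35 days.
Each is the last Thursday of its month (at least one falls on the 29th or later, ruling out '4th Thursday').
December 2034 ends with Thursday 2034-12-28.
Last Thursday of January 2035: 2035-01-25.
Last Thursday of February 2035: 2035-02-22.
March 2035 ends with Thursday 2035-03-29.
April 2035 ends with Thursday 2035-04-26.
Last Thursday of May 2035: 2035-05-31.
June 2035 ends with Thursday 2035-06-28.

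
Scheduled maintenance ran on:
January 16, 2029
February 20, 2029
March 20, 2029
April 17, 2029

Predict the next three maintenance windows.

All dates are Tuesdays, 35, 28, 28 days apart.
Specifically, the 3rd Tuesday of each month.
3rd Tuesday of May 2029: May 15, 2029.
June 2029 — 3rd Tuesday is June 19, 2029.
3rd Tuesday of July 2029: July 17, 2029.

May 15, 2029; June 19, 2029; July 17, 2029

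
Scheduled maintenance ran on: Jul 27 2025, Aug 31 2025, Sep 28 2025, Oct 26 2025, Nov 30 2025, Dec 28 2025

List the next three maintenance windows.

These are Sundays with 35, 28, 28, 35, 28-day gaps.
Each is the final Sunday of its month — Aug 31 2025 is past the 28th, so '4th Sunday' doesn't fit.
Last Sunday of January 2026: Jan 25 2026.
Last Sunday of February 2026: Feb 22 2026.
Last Sunday of March 2026: Mar 29 2026.

Jan 25 2026, Feb 22 2026, Mar 29 2026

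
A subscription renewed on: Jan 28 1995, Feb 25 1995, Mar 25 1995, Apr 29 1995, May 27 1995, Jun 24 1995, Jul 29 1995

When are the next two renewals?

These are Saturdays with 28, 28, 35, 28, 28, 35-day gaps.
Each is the final Saturday of its month — Apr 29 1995 is past the 28th, so '4th Saturday' doesn't fit.
August 1995 ends with Saturday Aug 26 1995.
Last Saturday of September 1995: Sep 30 1995.

Aug 26 1995, Sep 30 1995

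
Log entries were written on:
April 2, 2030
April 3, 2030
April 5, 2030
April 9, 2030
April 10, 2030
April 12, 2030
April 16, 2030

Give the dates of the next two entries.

April 17, 2030; April 19, 2030

Every event lands on a Tuesday or Wednesday or Friday (gaps cycle 1, 2, 4, 1, 2, 4).
So the schedule is: every Tuesday, Wednesday and Friday.
The following Wednesday is April 17, 2030.
The following Friday is April 19, 2030.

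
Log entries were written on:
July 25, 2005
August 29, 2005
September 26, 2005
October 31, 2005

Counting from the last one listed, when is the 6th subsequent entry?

April 24, 2006

These are Mondays with 35, 28, 35-day gaps.
Each is the final Monday of its month — August 29, 2005 is past the 28th, so '4th Monday' doesn't fit.
November 2005 ends with Monday November 28, 2005.
Last Monday of December 2005: December 26, 2005.
January 2006 ends with Monday January 30, 2006.
Last Monday of February 2006: February 27, 2006.
March 2006 ends with Monday March 27, 2006.
Last Monday of April 2006: April 24, 2006.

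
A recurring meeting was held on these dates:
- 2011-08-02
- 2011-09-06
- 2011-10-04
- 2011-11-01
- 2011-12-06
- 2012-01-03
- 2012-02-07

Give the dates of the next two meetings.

2012-03-06, 2012-04-03

Gaps: 35, 28, 28, 35, 28, 35 days — a mix of 28 and 35. Every date is a Tuesday.
Each is the 1st Tuesday of its month.
1st Tuesday of March 2012: 2012-03-06.
April 2012 — 1st Tuesday is 2012-04-03.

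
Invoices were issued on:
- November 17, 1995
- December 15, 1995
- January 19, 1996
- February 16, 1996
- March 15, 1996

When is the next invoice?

Gaps: 28, 35, 28, 28 days — a mix of 28 and 35. Every date is a Friday.
Each is the 3rd Friday of its month.
3rd Friday of April 1996: April 19, 1996.

April 19, 1996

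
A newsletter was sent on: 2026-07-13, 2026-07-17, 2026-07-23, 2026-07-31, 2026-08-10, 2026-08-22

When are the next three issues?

2026-09-05, 2026-09-21, 2026-10-09

Gaps: 4, 6, 8, 10, 12 days — each gap is 2 larger than the previous one.
Next gap: 14 days. 2026-08-22 + 14 days = 2026-09-05.
Next gap: 16 days. 2026-09-05 + 16 days = 2026-09-21.
Next gap: 18 days. 2026-09-21 + 18 days = 2026-10-09.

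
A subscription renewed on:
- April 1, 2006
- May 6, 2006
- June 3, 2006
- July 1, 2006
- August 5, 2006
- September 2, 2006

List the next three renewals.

October 7, 2006; November 4, 2006; December 2, 2006

Gaps: 35, 28, 28, 35, 28 days — a mix of 28 and 35. Every date is a Saturday.
Each is the 1st Saturday of its month.
October 2006 — 1st Saturday is October 7, 2006.
November 2006 — 1st Saturday is November 4, 2006.
1st Saturday of December 2006: December 2, 2006.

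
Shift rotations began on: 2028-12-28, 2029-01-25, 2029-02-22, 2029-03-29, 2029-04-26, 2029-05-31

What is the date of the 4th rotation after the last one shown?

These are Thursdays with 28, 28, 35, 28, 35-day gaps.
Each is the final Thursday of its month — 2029-03-29 is past the 28th, so '4th Thursday' doesn't fit.
June 2029 ends with Thursday 2029-06-28.
Last Thursday of July 2029: 2029-07-26.
Last Thursday of August 2029: 2029-08-30.
September 2029 ends with Thursday 2029-09-27.

2029-09-27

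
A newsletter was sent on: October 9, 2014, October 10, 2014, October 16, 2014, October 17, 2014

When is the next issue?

October 23, 2014

The gap pattern 1, 6, 1 repeats every 2 events.
These are the Thursdays and Fridays of each week.
Next Thursday: October 23, 2014.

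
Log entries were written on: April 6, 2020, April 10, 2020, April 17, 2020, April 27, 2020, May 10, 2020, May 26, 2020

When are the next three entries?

June 14, 2020; July 6, 2020; July 31, 2020

The spacing grows by 3 each time: 4, 7, 10, 13, 16 days.
Next gap: 19 days. May 26, 2020 + 19 days = June 14, 2020.
Next gap: 22 days. June 14, 2020 + 22 days = July 6, 2020.
Next gap: 25 days. July 6, 2020 + 25 days = July 31, 2020.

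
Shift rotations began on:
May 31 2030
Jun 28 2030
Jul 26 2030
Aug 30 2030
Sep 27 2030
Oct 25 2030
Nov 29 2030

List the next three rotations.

Dec 27 2030, Jan 31 2031, Feb 28 2031

All Fridays; the gaps (28, 28, 35, 28, 28, 35) vary with month length.
This is the last Friday of each month.
Last Friday of December 2030: Dec 27 2030.
Last Friday of January 2031: Jan 31 2031.
Last Friday of February 2031: Feb 28 2031.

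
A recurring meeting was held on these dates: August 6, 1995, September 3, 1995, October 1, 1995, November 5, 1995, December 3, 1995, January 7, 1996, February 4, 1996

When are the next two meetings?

These are Sundays at 28- or 35-day spacing (28, 28, 35, 28, 35, 28).
The pattern: 1st Sunday of the month.
March 1996 — 1st Sunday is March 3, 1996.
April 1996 — 1st Sunday is April 7, 1996.

March 3, 1996; April 7, 1996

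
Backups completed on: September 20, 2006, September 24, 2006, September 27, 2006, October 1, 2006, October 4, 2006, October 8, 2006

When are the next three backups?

October 11, 2006; October 15, 2006; October 18, 2006

Gaps: 4, 3, 4, 3, 4 days — not constant, but cyclic with period 2.
The events fall on every Wednesday and Sunday.
The following Wednesday is October 11, 2006.
The following Sunday is October 15, 2006.
The following Wednesday is October 18, 2006.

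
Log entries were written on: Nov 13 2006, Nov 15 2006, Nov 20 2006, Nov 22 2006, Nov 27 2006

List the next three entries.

Nov 29 2006, Dec 4 2006, Dec 6 2006

Gaps: 2, 5, 2, 5 days — not constant, but cyclic with period 2.
The events fall on every Monday and Wednesday.
Next Wednesday: Nov 29 2006.
Next Monday: Dec 4 2006.
Next Wednesday: Dec 6 2006.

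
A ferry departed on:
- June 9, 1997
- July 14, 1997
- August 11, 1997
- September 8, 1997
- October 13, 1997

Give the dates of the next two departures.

November 10, 1997; December 8, 1997

All dates are Mondays, 35, 28, 28, 35 days apart.
Specifically, the 2nd Monday of each month.
2nd Monday of November 1997: November 10, 1997.
2nd Monday of December 1997: December 8, 1997.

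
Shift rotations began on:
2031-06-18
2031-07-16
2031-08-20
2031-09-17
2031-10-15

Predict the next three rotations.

These are Wednesdays at 28- or 35-day spacing (28, 35, 28, 28).
The pattern: 3rd Wednesday of the month.
3rd Wednesday of November 2031: 2031-11-19.
3rd Wednesday of December 2031: 2031-12-17.
January 2032 — 3rd Wednesday is 2032-01-21.

2031-11-19, 2031-12-17, 2032-01-21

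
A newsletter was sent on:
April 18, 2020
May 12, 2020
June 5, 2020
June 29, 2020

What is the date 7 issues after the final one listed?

December 14, 2020

Gaps between consecutive events: 24, 24, 24 days — a constant 24-day interval.
June 29, 2020 + 24 days = July 23, 2020.
July 23, 2020 + 24 days = August 16, 2020.
August 16, 2020 + 24 days = September 9, 2020.
September 9, 2020 + 24 days = October 3, 2020.
October 3, 2020 + 24 days = October 27, 2020.
October 27, 2020 + 24 days = November 20, 2020.
November 20, 2020 + 24 days = December 14, 2020.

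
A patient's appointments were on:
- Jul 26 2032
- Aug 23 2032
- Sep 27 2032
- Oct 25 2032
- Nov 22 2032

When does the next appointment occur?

Dec 27 2032

All dates are Mondays, 28, 35, 28, 28 days apart.
Specifically, the 4th Monday of each month.
December 2032 — 4th Monday is Dec 27 2032.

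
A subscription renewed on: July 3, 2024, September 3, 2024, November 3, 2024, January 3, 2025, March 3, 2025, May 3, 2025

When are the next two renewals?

The day-of-month is always 3 (62, 61, 61, 59, 61 days between events).
So this recurs on the 3rd of every 2 months.
Next: July 2025 → July 3, 2025.
September 2025: September 3, 2025.

July 3, 2025; September 3, 2025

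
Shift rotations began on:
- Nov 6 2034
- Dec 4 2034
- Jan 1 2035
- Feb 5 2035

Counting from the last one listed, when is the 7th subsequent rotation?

Gaps: 28, 28, 35 days — a mix of 28 and 35. Every date is a Monday.
Each is the 1st Monday of its month.
March 2035 — 1st Monday is Mar 5 2035.
April 2035 — 1st Monday is Apr 2 2035.
May 2035 — 1st Monday is May 7 2035.
1st Monday of June 2035: Jun 4 2035.
1st Monday of July 2035: Jul 2 2035.
1st Monday of August 2035: Aug 6 2035.
1st Monday of September 2035: Sep 3 2035.

Sep 3 2035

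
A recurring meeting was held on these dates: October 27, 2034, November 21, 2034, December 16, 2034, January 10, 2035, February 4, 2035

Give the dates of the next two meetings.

The spacing is 25, 25, 25, 25 days — always 25 days.
February 4, 2035 + 25 days = March 1, 2035.
March 1, 2035 + 25 days = March 26, 2035.

March 1, 2035; March 26, 2035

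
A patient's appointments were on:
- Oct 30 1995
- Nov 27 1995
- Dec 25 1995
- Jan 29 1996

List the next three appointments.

Feb 26 1996, Mar 25 1996, Apr 29 1996

Every date is a Monday; gaps 28, 28, 35 days.
Each is the last Monday of its month (at least one falls on the 29th or later, ruling out '4th Monday').
February 1996 ends with Monday Feb 26 1996.
March 1996 ends with Monday Mar 25 1996.
Last Monday of April 1996: Apr 29 1996.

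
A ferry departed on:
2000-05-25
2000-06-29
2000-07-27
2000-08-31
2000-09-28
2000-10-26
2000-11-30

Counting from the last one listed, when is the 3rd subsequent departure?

All Thursdays; the gaps (35, 28, 35, 28, 28, 35) vary with month length.
This is the last Thursday of each month.
December 2000 ends with Thursday 2000-12-28.
January 2001 ends with Thursday 2001-01-25.
Last Thursday of February 2001: 2001-02-22.

2001-02-22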